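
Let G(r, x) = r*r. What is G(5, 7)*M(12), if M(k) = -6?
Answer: -150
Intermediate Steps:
G(r, x) = r²
G(5, 7)*M(12) = 5²*(-6) = 25*(-6) = -150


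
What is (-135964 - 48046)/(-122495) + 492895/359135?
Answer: 5058464175/1759689673 ≈ 2.8746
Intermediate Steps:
(-135964 - 48046)/(-122495) + 492895/359135 = -184010*(-1/122495) + 492895*(1/359135) = 36802/24499 + 98579/71827 = 5058464175/1759689673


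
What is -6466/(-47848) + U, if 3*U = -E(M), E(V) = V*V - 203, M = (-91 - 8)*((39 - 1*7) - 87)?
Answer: -709294483829/71772 ≈ -9.8826e+6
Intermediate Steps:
M = 5445 (M = -99*((39 - 7) - 87) = -99*(32 - 87) = -99*(-55) = 5445)
E(V) = -203 + V**2 (E(V) = V**2 - 203 = -203 + V**2)
U = -29647822/3 (U = (-(-203 + 5445**2))/3 = (-(-203 + 29648025))/3 = (-1*29647822)/3 = (1/3)*(-29647822) = -29647822/3 ≈ -9.8826e+6)
-6466/(-47848) + U = -6466/(-47848) - 29647822/3 = -6466*(-1/47848) - 29647822/3 = 3233/23924 - 29647822/3 = -709294483829/71772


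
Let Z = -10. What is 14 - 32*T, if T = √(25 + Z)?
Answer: 14 - 32*√15 ≈ -109.94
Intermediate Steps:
T = √15 (T = √(25 - 10) = √15 ≈ 3.8730)
14 - 32*T = 14 - 32*√15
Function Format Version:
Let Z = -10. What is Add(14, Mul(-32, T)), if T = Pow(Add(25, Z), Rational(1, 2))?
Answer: Add(14, Mul(-32, Pow(15, Rational(1, 2)))) ≈ -109.94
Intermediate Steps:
T = Pow(15, Rational(1, 2)) (T = Pow(Add(25, -10), Rational(1, 2)) = Pow(15, Rational(1, 2)) ≈ 3.8730)
Add(14, Mul(-32, T)) = Add(14, Mul(-32, Pow(15, Rational(1, 2))))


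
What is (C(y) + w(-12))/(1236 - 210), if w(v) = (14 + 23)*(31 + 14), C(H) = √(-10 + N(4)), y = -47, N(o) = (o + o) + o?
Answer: 185/114 + √2/1026 ≈ 1.6242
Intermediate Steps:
N(o) = 3*o (N(o) = 2*o + o = 3*o)
C(H) = √2 (C(H) = √(-10 + 3*4) = √(-10 + 12) = √2)
w(v) = 1665 (w(v) = 37*45 = 1665)
(C(y) + w(-12))/(1236 - 210) = (√2 + 1665)/(1236 - 210) = (1665 + √2)/1026 = (1665 + √2)*(1/1026) = 185/114 + √2/1026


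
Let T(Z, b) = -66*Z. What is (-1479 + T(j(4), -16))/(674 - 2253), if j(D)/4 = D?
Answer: 2535/1579 ≈ 1.6054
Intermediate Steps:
j(D) = 4*D
(-1479 + T(j(4), -16))/(674 - 2253) = (-1479 - 264*4)/(674 - 2253) = (-1479 - 66*16)/(-1579) = (-1479 - 1056)*(-1/1579) = -2535*(-1/1579) = 2535/1579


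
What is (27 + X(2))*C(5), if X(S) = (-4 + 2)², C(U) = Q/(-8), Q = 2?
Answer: -31/4 ≈ -7.7500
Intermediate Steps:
C(U) = -¼ (C(U) = 2/(-8) = 2*(-⅛) = -¼)
X(S) = 4 (X(S) = (-2)² = 4)
(27 + X(2))*C(5) = (27 + 4)*(-¼) = 31*(-¼) = -31/4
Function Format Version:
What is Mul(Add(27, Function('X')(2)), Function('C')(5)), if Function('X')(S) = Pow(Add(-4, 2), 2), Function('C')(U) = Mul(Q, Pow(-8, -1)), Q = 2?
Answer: Rational(-31, 4) ≈ -7.7500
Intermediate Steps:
Function('C')(U) = Rational(-1, 4) (Function('C')(U) = Mul(2, Pow(-8, -1)) = Mul(2, Rational(-1, 8)) = Rational(-1, 4))
Function('X')(S) = 4 (Function('X')(S) = Pow(-2, 2) = 4)
Mul(Add(27, Function('X')(2)), Function('C')(5)) = Mul(Add(27, 4), Rational(-1, 4)) = Mul(31, Rational(-1, 4)) = Rational(-31, 4)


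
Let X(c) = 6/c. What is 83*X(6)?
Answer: 83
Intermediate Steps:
83*X(6) = 83*(6/6) = 83*(6*(1/6)) = 83*1 = 83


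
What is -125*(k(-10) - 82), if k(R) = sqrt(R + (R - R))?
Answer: 10250 - 125*I*sqrt(10) ≈ 10250.0 - 395.28*I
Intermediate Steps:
k(R) = sqrt(R) (k(R) = sqrt(R + 0) = sqrt(R))
-125*(k(-10) - 82) = -125*(sqrt(-10) - 82) = -125*(I*sqrt(10) - 82) = -125*(-82 + I*sqrt(10)) = 10250 - 125*I*sqrt(10)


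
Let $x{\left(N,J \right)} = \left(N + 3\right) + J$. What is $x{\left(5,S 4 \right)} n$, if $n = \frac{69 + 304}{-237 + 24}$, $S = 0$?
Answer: $- \frac{2984}{213} \approx -14.009$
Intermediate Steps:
$x{\left(N,J \right)} = 3 + J + N$ ($x{\left(N,J \right)} = \left(3 + N\right) + J = 3 + J + N$)
$n = - \frac{373}{213}$ ($n = \frac{373}{-213} = 373 \left(- \frac{1}{213}\right) = - \frac{373}{213} \approx -1.7512$)
$x{\left(5,S 4 \right)} n = \left(3 + 0 \cdot 4 + 5\right) \left(- \frac{373}{213}\right) = \left(3 + 0 + 5\right) \left(- \frac{373}{213}\right) = 8 \left(- \frac{373}{213}\right) = - \frac{2984}{213}$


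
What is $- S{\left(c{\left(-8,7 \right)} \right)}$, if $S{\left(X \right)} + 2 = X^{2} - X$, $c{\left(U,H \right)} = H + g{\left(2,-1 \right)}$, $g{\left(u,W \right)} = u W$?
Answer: $-18$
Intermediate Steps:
$g{\left(u,W \right)} = W u$
$c{\left(U,H \right)} = -2 + H$ ($c{\left(U,H \right)} = H - 2 = -2 + H$)
$S{\left(X \right)} = -2 + X^{2} - X$ ($S{\left(X \right)} = -2 + \left(X^{2} - X\right) = -2 + X^{2} - X$)
$- S{\left(c{\left(-8,7 \right)} \right)} = - (-2 + \left(-2 + 7\right)^{2} - \left(-2 + 7\right)) = - (-2 + 5^{2} - 5) = - (-2 + 25 - 5) = \left(-1\right) 18 = -18$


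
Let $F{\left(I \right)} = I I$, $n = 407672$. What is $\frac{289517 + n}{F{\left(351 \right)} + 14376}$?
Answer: $\frac{697189}{137577} \approx 5.0676$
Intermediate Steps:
$F{\left(I \right)} = I^{2}$
$\frac{289517 + n}{F{\left(351 \right)} + 14376} = \frac{289517 + 407672}{351^{2} + 14376} = \frac{697189}{123201 + 14376} = \frac{697189}{137577}$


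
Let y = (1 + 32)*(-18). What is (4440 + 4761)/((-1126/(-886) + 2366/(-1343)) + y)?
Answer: -1824708583/117897245 ≈ -15.477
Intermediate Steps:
y = -594 (y = 33*(-18) = -594)
(4440 + 4761)/((-1126/(-886) + 2366/(-1343)) + y) = (4440 + 4761)/((-1126/(-886) + 2366/(-1343)) - 594) = 9201/((-1126*(-1/886) + 2366*(-1/1343)) - 594) = 9201/((563/443 - 2366/1343) - 594) = 9201/(-292029/594949 - 594) = 9201/(-353691735/594949) = 9201*(-594949/353691735) = -1824708583/117897245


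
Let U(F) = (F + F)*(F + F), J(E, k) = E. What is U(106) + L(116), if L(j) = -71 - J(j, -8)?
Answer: 44757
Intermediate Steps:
L(j) = -71 - j
U(F) = 4*F² (U(F) = (2*F)*(2*F) = 4*F²)
U(106) + L(116) = 4*106² + (-71 - 1*116) = 4*11236 + (-71 - 116) = 44944 - 187 = 44757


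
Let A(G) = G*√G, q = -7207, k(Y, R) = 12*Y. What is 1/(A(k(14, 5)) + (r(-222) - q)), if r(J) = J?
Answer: 6985/44048593 - 336*√42/44048593 ≈ 0.00010914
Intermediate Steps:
A(G) = G^(3/2)
1/(A(k(14, 5)) + (r(-222) - q)) = 1/((12*14)^(3/2) + (-222 - 1*(-7207))) = 1/(168^(3/2) + (-222 + 7207)) = 1/(336*√42 + 6985) = 1/(6985 + 336*√42)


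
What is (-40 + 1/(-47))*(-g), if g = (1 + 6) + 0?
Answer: 13167/47 ≈ 280.15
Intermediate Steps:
g = 7 (g = 7 + 0 = 7)
(-40 + 1/(-47))*(-g) = (-40 + 1/(-47))*(-1*7) = (-40 - 1/47)*(-7) = -1881/47*(-7) = 13167/47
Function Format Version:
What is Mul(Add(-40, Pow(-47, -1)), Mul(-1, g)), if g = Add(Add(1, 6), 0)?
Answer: Rational(13167, 47) ≈ 280.15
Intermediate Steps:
g = 7 (g = Add(7, 0) = 7)
Mul(Add(-40, Pow(-47, -1)), Mul(-1, g)) = Mul(Add(-40, Pow(-47, -1)), Mul(-1, 7)) = Mul(Add(-40, Rational(-1, 47)), -7) = Mul(Rational(-1881, 47), -7) = Rational(13167, 47)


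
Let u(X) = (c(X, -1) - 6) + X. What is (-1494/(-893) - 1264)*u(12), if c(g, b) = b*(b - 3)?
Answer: -11272580/893 ≈ -12623.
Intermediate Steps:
c(g, b) = b*(-3 + b)
u(X) = -2 + X (u(X) = (-(-3 - 1) - 6) + X = (-1*(-4) - 6) + X = (4 - 6) + X = -2 + X)
(-1494/(-893) - 1264)*u(12) = (-1494/(-893) - 1264)*(-2 + 12) = (-1494*(-1/893) - 1264)*10 = (1494/893 - 1264)*10 = -1127258/893*10 = -11272580/893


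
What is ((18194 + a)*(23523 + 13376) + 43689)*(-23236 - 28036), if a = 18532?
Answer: -69483627923736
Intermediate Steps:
((18194 + a)*(23523 + 13376) + 43689)*(-23236 - 28036) = ((18194 + 18532)*(23523 + 13376) + 43689)*(-23236 - 28036) = (36726*36899 + 43689)*(-51272) = (1355152674 + 43689)*(-51272) = 1355196363*(-51272) = -69483627923736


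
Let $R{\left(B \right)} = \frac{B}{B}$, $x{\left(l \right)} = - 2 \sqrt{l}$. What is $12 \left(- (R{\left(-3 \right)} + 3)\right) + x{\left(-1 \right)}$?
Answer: $-48 - 2 i \approx -48.0 - 2.0 i$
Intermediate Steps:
$R{\left(B \right)} = 1$
$12 \left(- (R{\left(-3 \right)} + 3)\right) + x{\left(-1 \right)} = 12 \left(- (1 + 3)\right) - 2 \sqrt{-1} = 12 \left(\left(-1\right) 4\right) - 2 i = 12 \left(-4\right) - 2 i = -48 - 2 i$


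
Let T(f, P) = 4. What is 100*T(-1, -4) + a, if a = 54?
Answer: 454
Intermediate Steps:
100*T(-1, -4) + a = 100*4 + 54 = 400 + 54 = 454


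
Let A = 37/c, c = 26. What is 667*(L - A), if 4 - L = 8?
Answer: -94047/26 ≈ -3617.2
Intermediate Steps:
L = -4 (L = 4 - 1*8 = 4 - 8 = -4)
A = 37/26 ≈ 1.4231
667*(L - A) = 667*(-4 - 1*37/26) = 667*(-4 - 37/26) = 667*(-141/26) = -94047/26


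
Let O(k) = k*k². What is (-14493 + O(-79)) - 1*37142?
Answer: -544674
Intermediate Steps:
O(k) = k³
(-14493 + O(-79)) - 1*37142 = (-14493 + (-79)³) - 1*37142 = (-14493 - 493039) - 37142 = -507532 - 37142 = -544674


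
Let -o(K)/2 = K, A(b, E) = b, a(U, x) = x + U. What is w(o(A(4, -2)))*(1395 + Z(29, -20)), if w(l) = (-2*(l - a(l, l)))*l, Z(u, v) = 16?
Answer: 180608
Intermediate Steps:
a(U, x) = U + x
o(K) = -2*K
w(l) = 2*l² (w(l) = (-2*(l - (l + l)))*l = (-2*(l - 2*l))*l = (-(-2)*l)*l = (2*l)*l = 2*l²)
w(o(A(4, -2)))*(1395 + Z(29, -20)) = (2*(-2*4)²)*(1395 + 16) = (2*(-8)²)*1411 = (2*64)*1411 = 128*1411 = 180608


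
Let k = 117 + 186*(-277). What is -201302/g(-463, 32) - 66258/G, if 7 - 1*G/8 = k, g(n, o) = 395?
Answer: -41410439651/81230960 ≈ -509.79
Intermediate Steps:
k = -51405 (k = 117 - 51522 = -51405)
G = 411296 (G = 56 - 8*(-51405) = 56 + 411240 = 411296)
-201302/g(-463, 32) - 66258/G = -201302/395 - 66258/411296 = -201302*1/395 - 66258*1/411296 = -201302/395 - 33129/205648 = -41410439651/81230960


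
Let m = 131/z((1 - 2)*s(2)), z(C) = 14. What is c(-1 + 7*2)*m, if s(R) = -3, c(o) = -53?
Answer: -6943/14 ≈ -495.93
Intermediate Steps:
m = 131/14 ≈ 9.3571
c(-1 + 7*2)*m = -53*131/14 = -6943/14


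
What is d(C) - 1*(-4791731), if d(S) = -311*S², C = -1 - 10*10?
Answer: 1619220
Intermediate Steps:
C = -101 (C = -1 - 100 = -101)
d(C) - 1*(-4791731) = -311*(-101)² - 1*(-4791731) = -311*10201 + 4791731 = -3172511 + 4791731 = 1619220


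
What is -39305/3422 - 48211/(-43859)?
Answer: -1558899953/150085498 ≈ -10.387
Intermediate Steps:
-39305/3422 - 48211/(-43859) = -39305*1/3422 - 48211*(-1/43859) = -39305/3422 + 48211/43859 = -1558899953/150085498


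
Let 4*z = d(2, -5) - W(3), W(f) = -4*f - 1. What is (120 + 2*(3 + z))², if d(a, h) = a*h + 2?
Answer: 66049/4 ≈ 16512.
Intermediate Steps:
W(f) = -1 - 4*f
d(a, h) = 2 + a*h
z = 5/4 (z = ((2 + 2*(-5)) - (-1 - 4*3))/4 = ((2 - 10) - (-1 - 12))/4 = (-8 - 1*(-13))/4 = (-8 + 13)/4 = (¼)*5 = 5/4 ≈ 1.2500)
(120 + 2*(3 + z))² = (120 + 2*(3 + 5/4))² = (120 + 2*(17/4))² = (120 + 17/2)² = (257/2)² = 66049/4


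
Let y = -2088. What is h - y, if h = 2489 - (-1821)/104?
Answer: 477829/104 ≈ 4594.5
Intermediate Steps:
h = 260677/104 (h = 2489 - (-1821)/104 = 2489 - 1*(-1821/104) = 2489 + 1821/104 = 260677/104 ≈ 2506.5)
h - y = 260677/104 - 1*(-2088) = 260677/104 + 2088 = 477829/104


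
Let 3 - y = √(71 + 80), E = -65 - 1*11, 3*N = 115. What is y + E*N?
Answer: -8731/3 - √151 ≈ -2922.6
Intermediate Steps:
N = 115/3 (N = (⅓)*115 = 115/3 ≈ 38.333)
E = -76 (E = -65 - 11 = -76)
y = 3 - √151 (y = 3 - √(71 + 80) = 3 - √151 ≈ -9.2882)
y + E*N = (3 - √151) - 76*115/3 = (3 - √151) - 8740/3 = -8731/3 - √151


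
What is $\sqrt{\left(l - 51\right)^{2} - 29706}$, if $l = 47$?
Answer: $i \sqrt{29690} \approx 172.31 i$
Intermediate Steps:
$\sqrt{\left(l - 51\right)^{2} - 29706} = \sqrt{\left(47 - 51\right)^{2} - 29706} = \sqrt{\left(-4\right)^{2} - 29706} = \sqrt{16 - 29706} = \sqrt{-29690} = i \sqrt{29690}$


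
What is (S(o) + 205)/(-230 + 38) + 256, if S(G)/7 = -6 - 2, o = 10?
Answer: 49003/192 ≈ 255.22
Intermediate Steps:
S(G) = -56 (S(G) = 7*(-6 - 2) = 7*(-8) = -56)
(S(o) + 205)/(-230 + 38) + 256 = (-56 + 205)/(-230 + 38) + 256 = 149/(-192) + 256 = 149*(-1/192) + 256 = -149/192 + 256 = 49003/192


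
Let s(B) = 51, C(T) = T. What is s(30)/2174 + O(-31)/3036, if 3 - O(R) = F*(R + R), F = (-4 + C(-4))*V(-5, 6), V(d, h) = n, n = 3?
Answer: -46569/100004 ≈ -0.46567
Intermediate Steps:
V(d, h) = 3
F = -24 (F = (-4 - 4)*3 = -8*3 = -24)
O(R) = 3 + 48*R (O(R) = 3 - (-24)*(R + R) = 3 - (-24)*2*R = 3 - (-48)*R = 3 + 48*R)
s(30)/2174 + O(-31)/3036 = 51/2174 + (3 + 48*(-31))/3036 = 51*(1/2174) + (3 - 1488)*(1/3036) = 51/2174 - 1485*1/3036 = 51/2174 - 45/92 = -46569/100004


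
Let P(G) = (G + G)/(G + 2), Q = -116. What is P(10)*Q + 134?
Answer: -178/3 ≈ -59.333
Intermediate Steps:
P(G) = 2*G/(2 + G) (P(G) = (2*G)/(2 + G) = 2*G/(2 + G))
P(10)*Q + 134 = (2*10/(2 + 10))*(-116) + 134 = (2*10/12)*(-116) + 134 = (2*10*(1/12))*(-116) + 134 = (5/3)*(-116) + 134 = -580/3 + 134 = -178/3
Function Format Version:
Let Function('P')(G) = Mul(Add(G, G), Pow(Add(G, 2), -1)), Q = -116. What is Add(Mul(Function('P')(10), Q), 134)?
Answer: Rational(-178, 3) ≈ -59.333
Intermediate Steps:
Function('P')(G) = Mul(2, G, Pow(Add(2, G), -1)) (Function('P')(G) = Mul(Mul(2, G), Pow(Add(2, G), -1)) = Mul(2, G, Pow(Add(2, G), -1)))
Add(Mul(Function('P')(10), Q), 134) = Add(Mul(Mul(2, 10, Pow(Add(2, 10), -1)), -116), 134) = Add(Mul(Mul(2, 10, Pow(12, -1)), -116), 134) = Add(Mul(Mul(2, 10, Rational(1, 12)), -116), 134) = Add(Mul(Rational(5, 3), -116), 134) = Add(Rational(-580, 3), 134) = Rational(-178, 3)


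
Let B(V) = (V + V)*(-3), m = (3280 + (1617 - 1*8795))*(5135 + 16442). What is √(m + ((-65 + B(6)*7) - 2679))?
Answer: I*√84110142 ≈ 9171.2*I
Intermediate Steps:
m = -84107146 (m = (3280 + (1617 - 8795))*21577 = (3280 - 7178)*21577 = -3898*21577 = -84107146)
B(V) = -6*V (B(V) = (2*V)*(-3) = -6*V)
√(m + ((-65 + B(6)*7) - 2679)) = √(-84107146 + ((-65 - 6*6*7) - 2679)) = √(-84107146 + ((-65 - 36*7) - 2679)) = √(-84107146 + ((-65 - 252) - 2679)) = √(-84107146 + (-317 - 2679)) = √(-84107146 - 2996) = √(-84110142) = I*√84110142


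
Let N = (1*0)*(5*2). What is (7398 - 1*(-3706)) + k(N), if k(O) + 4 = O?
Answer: 11100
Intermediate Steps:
N = 0 (N = 0*10 = 0)
k(O) = -4 + O
(7398 - 1*(-3706)) + k(N) = (7398 - 1*(-3706)) + (-4 + 0) = (7398 + 3706) - 4 = 11104 - 4 = 11100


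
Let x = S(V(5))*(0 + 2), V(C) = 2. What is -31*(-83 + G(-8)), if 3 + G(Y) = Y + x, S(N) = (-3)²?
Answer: 2356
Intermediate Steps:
S(N) = 9
x = 18 (x = 9*(0 + 2) = 9*2 = 18)
G(Y) = 15 + Y (G(Y) = -3 + (Y + 18) = -3 + (18 + Y) = 15 + Y)
-31*(-83 + G(-8)) = -31*(-83 + (15 - 8)) = -31*(-83 + 7) = -31*(-76) = 2356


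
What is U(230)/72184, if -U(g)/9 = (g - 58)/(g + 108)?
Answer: -387/6099548 ≈ -6.3447e-5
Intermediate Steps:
U(g) = -9*(-58 + g)/(108 + g) (U(g) = -9*(g - 58)/(g + 108) = -9*(-58 + g)/(108 + g))
U(230)/72184 = (9*(58 - 1*230)/(108 + 230))/72184 = (9*(58 - 230)/338)*(1/72184) = (9*(1/338)*(-172))*(1/72184) = -774/169*1/72184 = -387/6099548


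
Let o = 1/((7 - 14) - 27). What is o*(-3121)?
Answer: 3121/34 ≈ 91.794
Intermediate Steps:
o = -1/34 (o = 1/(-7 - 27) = 1/(-34) = -1/34 ≈ -0.029412)
o*(-3121) = -1/34*(-3121) = 3121/34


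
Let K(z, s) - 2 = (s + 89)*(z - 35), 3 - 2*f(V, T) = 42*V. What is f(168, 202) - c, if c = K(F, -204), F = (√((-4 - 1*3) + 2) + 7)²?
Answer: -4987/2 + 1610*I*√5 ≈ -2493.5 + 3600.1*I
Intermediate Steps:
f(V, T) = 3/2 - 21*V
F = (7 + I*√5)² (F = (√((-4 - 3) + 2) + 7)² = (√(-7 + 2) + 7)² = (√(-5) + 7)² = (I*√5 + 7)² = (7 + I*√5)² ≈ 44.0 + 31.305*I)
K(z, s) = 2 + (-35 + z)*(89 + s) (K(z, s) = 2 + (s + 89)*(z - 35) = 2 + (89 + s)*(-35 + z) = 2 + (-35 + z)*(89 + s))
c = 4027 - 115*(7 + I*√5)² (c = -3113 - 35*(-204) + 89*(7 + I*√5)² - 204*(7 + I*√5)² = -3113 + 7140 + 89*(7 + I*√5)² - 204*(7 + I*√5)² = 4027 - 115*(7 + I*√5)² ≈ -1033.0 - 3600.1*I)
f(168, 202) - c = (3/2 - 21*168) - (-1033 - 1610*I*√5) = (3/2 - 3528) + (1033 + 1610*I*√5) = -7053/2 + (1033 + 1610*I*√5) = -4987/2 + 1610*I*√5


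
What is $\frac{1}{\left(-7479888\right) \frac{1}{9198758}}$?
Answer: $- \frac{4599379}{3739944} \approx -1.2298$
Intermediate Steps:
$\frac{1}{\left(-7479888\right) \frac{1}{9198758}} = \frac{1}{- \frac{3739944}{4599379}} = - \frac{4599379}{3739944}$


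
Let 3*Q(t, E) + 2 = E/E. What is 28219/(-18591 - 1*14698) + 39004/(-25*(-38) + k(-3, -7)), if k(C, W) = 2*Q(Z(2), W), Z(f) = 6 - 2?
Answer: 953711189/23701768 ≈ 40.238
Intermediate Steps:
Z(f) = 4
Q(t, E) = -⅓ (Q(t, E) = -⅔ + (E/E)/3 = -⅔ + (⅓)*1 = -⅔ + ⅓ = -⅓)
k(C, W) = -⅔ (k(C, W) = 2*(-⅓) = -⅔)
28219/(-18591 - 1*14698) + 39004/(-25*(-38) + k(-3, -7)) = 28219/(-18591 - 1*14698) + 39004/(-25*(-38) - ⅔) = 28219/(-18591 - 14698) + 39004/(950 - ⅔) = 28219/(-33289) + 39004/(2848/3) = 28219*(-1/33289) + 39004*(3/2848) = -28219/33289 + 29253/712 = 953711189/23701768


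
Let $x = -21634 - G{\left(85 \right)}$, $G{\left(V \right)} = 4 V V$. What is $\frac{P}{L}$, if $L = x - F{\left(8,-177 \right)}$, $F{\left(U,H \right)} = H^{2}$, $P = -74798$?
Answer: $\frac{74798}{81863} \approx 0.9137$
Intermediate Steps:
$G{\left(V \right)} = 4 V^{2}$
$x = -50534$ ($x = -21634 - 4 \cdot 85^{2} = -21634 - 4 \cdot 7225 = -21634 - 28900 = -50534$)
$L = -81863$ ($L = -50534 - \left(-177\right)^{2} = -50534 - 31329 = -81863$)
$\frac{P}{L} = - \frac{74798}{-81863} = \left(-74798\right) \left(- \frac{1}{81863}\right) = \frac{74798}{81863}$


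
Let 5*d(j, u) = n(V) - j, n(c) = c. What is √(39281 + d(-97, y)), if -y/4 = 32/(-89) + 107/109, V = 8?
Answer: √39302 ≈ 198.25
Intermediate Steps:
y = -24140/9701 (y = -4*(32/(-89) + 107/109) = -4*(32*(-1/89) + 107*(1/109)) = -4*(-32/89 + 107/109) = -4*6035/9701 = -24140/9701 ≈ -2.4884)
d(j, u) = 8/5 - j/5 (d(j, u) = (8 - j)/5 = 8/5 - j/5)
√(39281 + d(-97, y)) = √(39281 + (8/5 - ⅕*(-97))) = √(39281 + (8/5 + 97/5)) = √(39281 + 21) = √39302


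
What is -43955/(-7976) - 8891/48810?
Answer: 1037264467/194654280 ≈ 5.3288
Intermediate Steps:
-43955/(-7976) - 8891/48810 = -43955*(-1/7976) - 8891*1/48810 = 43955/7976 - 8891/48810 = 1037264467/194654280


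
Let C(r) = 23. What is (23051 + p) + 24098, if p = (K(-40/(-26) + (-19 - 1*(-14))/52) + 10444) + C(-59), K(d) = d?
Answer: 2996107/52 ≈ 57617.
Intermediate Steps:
p = 544359/52 (p = ((-40/(-26) + (-19 - 1*(-14))/52) + 10444) + 23 = ((-40*(-1/26) + (-19 + 14)*(1/52)) + 10444) + 23 = ((20/13 - 5*1/52) + 10444) + 23 = ((20/13 - 5/52) + 10444) + 23 = (75/52 + 10444) + 23 = 543163/52 + 23 = 544359/52 ≈ 10468.)
(23051 + p) + 24098 = (23051 + 544359/52) + 24098 = 1743011/52 + 24098 = 2996107/52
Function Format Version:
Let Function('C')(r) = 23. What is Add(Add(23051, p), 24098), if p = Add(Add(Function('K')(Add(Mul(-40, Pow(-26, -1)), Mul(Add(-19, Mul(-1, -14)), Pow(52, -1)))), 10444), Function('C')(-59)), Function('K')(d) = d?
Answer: Rational(2996107, 52) ≈ 57617.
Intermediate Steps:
p = Rational(544359, 52) (p = Add(Add(Add(Mul(-40, Pow(-26, -1)), Mul(Add(-19, Mul(-1, -14)), Pow(52, -1))), 10444), 23) = Add(Add(Add(Mul(-40, Rational(-1, 26)), Mul(Add(-19, 14), Rational(1, 52))), 10444), 23) = Add(Add(Add(Rational(20, 13), Mul(-5, Rational(1, 52))), 10444), 23) = Add(Add(Add(Rational(20, 13), Rational(-5, 52)), 10444), 23) = Add(Add(Rational(75, 52), 10444), 23) = Add(Rational(543163, 52), 23) = Rational(544359, 52) ≈ 10468.)
Add(Add(23051, p), 24098) = Add(Add(23051, Rational(544359, 52)), 24098) = Add(Rational(1743011, 52), 24098) = Rational(2996107, 52)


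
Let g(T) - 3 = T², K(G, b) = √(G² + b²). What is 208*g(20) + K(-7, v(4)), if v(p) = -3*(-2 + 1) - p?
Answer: 83824 + 5*√2 ≈ 83831.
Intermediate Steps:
v(p) = 3 - p (v(p) = -3*(-1) - p = 3 - p)
g(T) = 3 + T²
208*g(20) + K(-7, v(4)) = 208*(3 + 20²) + √((-7)² + (3 - 1*4)²) = 208*(3 + 400) + √(49 + (3 - 4)²) = 208*403 + √(49 + (-1)²) = 83824 + √(49 + 1) = 83824 + √50 = 83824 + 5*√2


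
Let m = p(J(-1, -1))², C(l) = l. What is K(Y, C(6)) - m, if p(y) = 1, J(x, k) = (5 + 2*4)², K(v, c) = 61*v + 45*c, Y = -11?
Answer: -402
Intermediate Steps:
K(v, c) = 45*c + 61*v
J(x, k) = 169 (J(x, k) = (5 + 8)² = 13² = 169)
m = 1 (m = 1² = 1)
K(Y, C(6)) - m = (45*6 + 61*(-11)) - 1*1 = (270 - 671) - 1 = -401 - 1 = -402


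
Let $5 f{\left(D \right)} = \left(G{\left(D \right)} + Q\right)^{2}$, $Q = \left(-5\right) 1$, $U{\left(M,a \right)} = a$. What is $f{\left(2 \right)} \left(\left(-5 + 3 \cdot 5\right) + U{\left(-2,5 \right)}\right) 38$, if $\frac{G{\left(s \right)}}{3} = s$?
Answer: $114$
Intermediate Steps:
$G{\left(s \right)} = 3 s$
$Q = -5$
$f{\left(D \right)} = \frac{\left(-5 + 3 D\right)^{2}}{5}$ ($f{\left(D \right)} = \frac{\left(3 D - 5\right)^{2}}{5} = \frac{\left(-5 + 3 D\right)^{2}}{5}$)
$f{\left(2 \right)} \left(\left(-5 + 3 \cdot 5\right) + U{\left(-2,5 \right)}\right) 38 = \frac{\left(-5 + 3 \cdot 2\right)^{2}}{5} \left(\left(-5 + 3 \cdot 5\right) + 5\right) 38 = \frac{\left(-5 + 6\right)^{2}}{5} \left(\left(-5 + 15\right) + 5\right) 38 = \frac{1^{2}}{5} \left(10 + 5\right) 38 = \frac{1}{5} \cdot 1 \cdot 15 \cdot 38 = \frac{1}{5} \cdot 15 \cdot 38 = 3 \cdot 38 = 114$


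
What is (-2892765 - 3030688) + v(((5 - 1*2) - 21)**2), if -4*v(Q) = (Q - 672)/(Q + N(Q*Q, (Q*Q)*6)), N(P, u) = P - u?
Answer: -1035727603985/174852 ≈ -5.9235e+6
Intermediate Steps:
v(Q) = -(-672 + Q)/(4*(Q - 5*Q**2)) (v(Q) = -(Q - 672)/(4*(Q + (Q*Q - Q*Q*6))) = -(-672 + Q)/(4*(Q + (Q**2 - Q**2*6))) = -(-672 + Q)/(4*(Q + (Q**2 - 6*Q**2))) = -(-672 + Q)/(4*(Q - 5*Q**2)))
(-2892765 - 3030688) + v(((5 - 1*2) - 21)**2) = (-2892765 - 3030688) + (-672 + ((5 - 1*2) - 21)**2)/(4*(((5 - 1*2) - 21)**2)*(-1 + 5*((5 - 1*2) - 21)**2)) = -5923453 + (-672 + ((5 - 2) - 21)**2)/(4*(((5 - 2) - 21)**2)*(-1 + 5*((5 - 2) - 21)**2)) = -5923453 + (-672 + (3 - 21)**2)/(4*((3 - 21)**2)*(-1 + 5*(3 - 21)**2)) = -5923453 + (-672 + (-18)**2)/(4*((-18)**2)*(-1 + 5*(-18)**2)) = -5923453 + (1/4)*(-672 + 324)/(324*(-1 + 5*324)) = -5923453 + (1/4)*(1/324)*(-348)/(-1 + 1620) = -5923453 + (1/4)*(1/324)*(-348)/1619 = -5923453 + (1/4)*(1/324)*(1/1619)*(-348) = -5923453 - 29/174852 = -1035727603985/174852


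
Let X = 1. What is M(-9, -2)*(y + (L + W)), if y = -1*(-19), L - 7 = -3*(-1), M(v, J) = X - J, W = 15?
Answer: 132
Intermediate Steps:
M(v, J) = 1 - J
L = 10 (L = 7 - 3*(-1) = 7 + 3 = 10)
y = 19
M(-9, -2)*(y + (L + W)) = (1 - 1*(-2))*(19 + (10 + 15)) = (1 + 2)*(19 + 25) = 3*44 = 132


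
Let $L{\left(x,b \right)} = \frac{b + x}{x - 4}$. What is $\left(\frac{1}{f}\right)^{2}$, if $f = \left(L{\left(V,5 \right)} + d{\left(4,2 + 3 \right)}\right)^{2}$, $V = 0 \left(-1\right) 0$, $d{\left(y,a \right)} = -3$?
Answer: $\frac{256}{83521} \approx 0.0030651$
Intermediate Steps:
$V = 0$ ($V = 0 \cdot 0 = 0$)
$L{\left(x,b \right)} = \frac{b + x}{-4 + x}$
$f = \frac{289}{16}$ ($f = \left(\frac{5 + 0}{-4 + 0} - 3\right)^{2} = \left(\frac{1}{-4} \cdot 5 - 3\right)^{2} = \left(\left(- \frac{1}{4}\right) 5 - 3\right)^{2} = \left(- \frac{5}{4} - 3\right)^{2} = \left(- \frac{17}{4}\right)^{2} = \frac{289}{16} \approx 18.063$)
$\left(\frac{1}{f}\right)^{2} = \left(\frac{1}{\frac{289}{16}}\right)^{2} = \left(\frac{16}{289}\right)^{2} = \frac{256}{83521}$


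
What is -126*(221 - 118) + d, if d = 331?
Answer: -12647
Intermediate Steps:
-126*(221 - 118) + d = -126*(221 - 118) + 331 = -126*103 + 331 = -12978 + 331 = -12647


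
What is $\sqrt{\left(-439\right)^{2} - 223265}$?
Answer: $4 i \sqrt{1909} \approx 174.77 i$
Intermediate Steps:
$\sqrt{\left(-439\right)^{2} - 223265} = \sqrt{192721 - 223265} = \sqrt{-30544} = 4 i \sqrt{1909}$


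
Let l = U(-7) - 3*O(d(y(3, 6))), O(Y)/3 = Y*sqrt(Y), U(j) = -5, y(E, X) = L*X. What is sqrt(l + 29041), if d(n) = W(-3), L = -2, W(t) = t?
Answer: sqrt(29036 + 27*I*sqrt(3)) ≈ 170.4 + 0.137*I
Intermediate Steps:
y(E, X) = -2*X
d(n) = -3
O(Y) = 3*Y**(3/2) (O(Y) = 3*(Y*sqrt(Y)) = 3*Y**(3/2))
l = -5 + 27*I*sqrt(3) (l = -5 - 9*(-3)**(3/2) = -5 - 9*(-3*I*sqrt(3)) = -5 - (-27)*I*sqrt(3) = -5 + 27*I*sqrt(3) ≈ -5.0 + 46.765*I)
sqrt(l + 29041) = sqrt((-5 + 27*I*sqrt(3)) + 29041) = sqrt(29036 + 27*I*sqrt(3))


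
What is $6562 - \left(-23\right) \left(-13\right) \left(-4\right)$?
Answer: $7758$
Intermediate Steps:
$6562 - \left(-23\right) \left(-13\right) \left(-4\right) = 6562 - 299 \left(-4\right) = 6562 - -1196 = 6562 + 1196 = 7758$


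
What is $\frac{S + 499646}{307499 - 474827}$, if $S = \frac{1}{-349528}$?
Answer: $- \frac{174640267087}{58485821184} \approx -2.986$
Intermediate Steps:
$S = - \frac{1}{349528} \approx -2.861 \cdot 10^{-6}$
$\frac{S + 499646}{307499 - 474827} = \frac{- \frac{1}{349528} + 499646}{307499 - 474827} = \frac{174640267087}{349528 \left(-167328\right)} = \frac{174640267087}{349528} \left(- \frac{1}{167328}\right) = - \frac{174640267087}{58485821184}$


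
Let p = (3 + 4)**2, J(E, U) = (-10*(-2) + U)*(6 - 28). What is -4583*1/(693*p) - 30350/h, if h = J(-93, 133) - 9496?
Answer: 485824202/218377467 ≈ 2.2247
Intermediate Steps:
J(E, U) = -440 - 22*U (J(E, U) = (20 + U)*(-22) = -440 - 22*U)
p = 49 (p = 7**2 = 49)
h = -12862 (h = (-440 - 22*133) - 9496 = (-440 - 2926) - 9496 = -3366 - 9496 = -12862)
-4583*1/(693*p) - 30350/h = -4583/(49*693) - 30350/(-12862) = -4583/33957 - 30350*(-1/12862) = -4583*1/33957 + 15175/6431 = -4583/33957 + 15175/6431 = 485824202/218377467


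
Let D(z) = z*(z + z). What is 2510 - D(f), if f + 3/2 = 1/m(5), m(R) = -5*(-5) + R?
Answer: 563782/225 ≈ 2505.7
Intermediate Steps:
m(R) = 25 + R
f = -22/15 (f = -3/2 + 1/(25 + 5) = -3/2 + 1/30 = -22/15 ≈ -1.4667)
D(z) = 2*z**2 (D(z) = z*(2*z) = 2*z**2)
2510 - D(f) = 2510 - 2*(-22/15)**2 = 2510 - 2*484/225 = 2510 - 1*968/225 = 2510 - 968/225 = 563782/225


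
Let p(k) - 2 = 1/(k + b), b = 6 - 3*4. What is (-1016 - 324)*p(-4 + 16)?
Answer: -8710/3 ≈ -2903.3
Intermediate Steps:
b = -6 (b = 6 - 12 = -6)
p(k) = 2 + 1/(-6 + k) (p(k) = 2 + 1/(k - 6) = 2 + 1/(-6 + k))
(-1016 - 324)*p(-4 + 16) = (-1016 - 324)*((-11 + 2*(-4 + 16))/(-6 + (-4 + 16))) = -1340*(-11 + 2*12)/(-6 + 12) = -1340*(-11 + 24)/6 = -670*13/3 = -1340*13/6 = -8710/3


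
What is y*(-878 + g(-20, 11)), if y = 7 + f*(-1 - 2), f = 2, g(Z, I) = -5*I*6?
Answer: -1208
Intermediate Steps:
g(Z, I) = -30*I
y = 1 (y = 7 + 2*(-1 - 2) = 7 + 2*(-3) = 7 - 6 = 1)
y*(-878 + g(-20, 11)) = 1*(-878 - 30*11) = 1*(-878 - 330) = 1*(-1208) = -1208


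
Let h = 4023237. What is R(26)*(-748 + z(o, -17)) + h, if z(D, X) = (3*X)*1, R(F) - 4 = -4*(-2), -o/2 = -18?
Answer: 4013649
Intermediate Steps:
o = 36 (o = -2*(-18) = 36)
R(F) = 12 (R(F) = 4 - 4*(-2) = 4 + 8 = 12)
z(D, X) = 3*X
R(26)*(-748 + z(o, -17)) + h = 12*(-748 + 3*(-17)) + 4023237 = 12*(-748 - 51) + 4023237 = 12*(-799) + 4023237 = -9588 + 4023237 = 4013649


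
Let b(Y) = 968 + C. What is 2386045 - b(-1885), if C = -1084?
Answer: 2386161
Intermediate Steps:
b(Y) = -116 (b(Y) = 968 - 1084 = -116)
2386045 - b(-1885) = 2386045 - 1*(-116) = 2386045 + 116 = 2386161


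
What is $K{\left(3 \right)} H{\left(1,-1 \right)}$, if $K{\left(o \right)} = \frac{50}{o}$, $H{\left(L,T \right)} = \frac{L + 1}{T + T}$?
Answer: $- \frac{50}{3} \approx -16.667$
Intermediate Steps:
$H{\left(L,T \right)} = \frac{1 + L}{2 T}$
$K{\left(3 \right)} H{\left(1,-1 \right)} = \frac{50}{3} \frac{1 + 1}{2 \left(-1\right)} = 50 \cdot \frac{1}{3} \cdot \frac{1}{2} \left(-1\right) 2 = \frac{50}{3} \left(-1\right) = - \frac{50}{3}$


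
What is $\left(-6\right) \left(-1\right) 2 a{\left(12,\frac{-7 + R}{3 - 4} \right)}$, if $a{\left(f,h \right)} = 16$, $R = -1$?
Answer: $192$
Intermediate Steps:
$\left(-6\right) \left(-1\right) 2 a{\left(12,\frac{-7 + R}{3 - 4} \right)} = \left(-6\right) \left(-1\right) 2 \cdot 16 = 6 \cdot 2 \cdot 16 = 12 \cdot 16 = 192$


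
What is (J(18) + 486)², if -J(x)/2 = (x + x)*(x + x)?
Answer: 4435236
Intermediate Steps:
J(x) = -8*x² (J(x) = -2*(x + x)*(x + x) = -2*2*x*2*x = -8*x²)
(J(18) + 486)² = (-8*18² + 486)² = (-8*324 + 486)² = (-2592 + 486)² = (-2106)² = 4435236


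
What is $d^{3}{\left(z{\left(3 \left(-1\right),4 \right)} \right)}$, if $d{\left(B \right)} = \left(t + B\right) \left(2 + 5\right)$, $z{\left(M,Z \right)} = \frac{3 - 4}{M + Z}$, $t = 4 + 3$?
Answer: $74088$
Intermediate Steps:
$t = 7$
$z{\left(M,Z \right)} = - \frac{1}{M + Z}$
$d{\left(B \right)} = 49 + 7 B$ ($d{\left(B \right)} = \left(7 + B\right) \left(2 + 5\right) = \left(7 + B\right) 7 = 49 + 7 B$)
$d^{3}{\left(z{\left(3 \left(-1\right),4 \right)} \right)} = \left(49 + 7 \left(- \frac{1}{3 \left(-1\right) + 4}\right)\right)^{3} = \left(49 + 7 \left(- \frac{1}{-3 + 4}\right)\right)^{3} = \left(49 + 7 \left(- 1^{-1}\right)\right)^{3} = \left(49 + 7 \left(\left(-1\right) 1\right)\right)^{3} = \left(49 + 7 \left(-1\right)\right)^{3} = \left(49 - 7\right)^{3} = 42^{3} = 74088$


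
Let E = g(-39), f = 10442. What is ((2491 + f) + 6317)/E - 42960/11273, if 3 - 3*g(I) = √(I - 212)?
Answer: 194187765/293098 + 5775*I*√251/26 ≈ 662.54 + 3519.0*I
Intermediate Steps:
g(I) = 1 - √(-212 + I)/3 (g(I) = 1 - √(I - 212)/3 = 1 - √(-212 + I)/3)
E = 1 - I*√251/3 (E = 1 - √(-212 - 39)/3 = 1 - I*√251/3 ≈ 1.0 - 5.281*I)
((2491 + f) + 6317)/E - 42960/11273 = ((2491 + 10442) + 6317)/(1 - I*√251/3) - 42960/11273 = (12933 + 6317)/(1 - I*√251/3) - 42960*1/11273 = 19250/(1 - I*√251/3) - 42960/11273 = -42960/11273 + 19250/(1 - I*√251/3)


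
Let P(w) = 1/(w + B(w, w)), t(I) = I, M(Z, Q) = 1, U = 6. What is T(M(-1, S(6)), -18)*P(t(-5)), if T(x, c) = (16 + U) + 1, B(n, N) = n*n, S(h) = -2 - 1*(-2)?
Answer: 23/20 ≈ 1.1500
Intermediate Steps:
S(h) = 0 (S(h) = -2 + 2 = 0)
B(n, N) = n²
T(x, c) = 23 (T(x, c) = (16 + 6) + 1 = 22 + 1 = 23)
P(w) = 1/(w + w²)
T(M(-1, S(6)), -18)*P(t(-5)) = 23*(1/((-5)*(1 - 5))) = 23*(-⅕/(-4)) = 23*(-⅕*(-¼)) = 23*(1/20) = 23/20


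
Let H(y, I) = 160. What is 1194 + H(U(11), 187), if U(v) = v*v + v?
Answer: 1354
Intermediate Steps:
U(v) = v + v² (U(v) = v² + v = v + v²)
1194 + H(U(11), 187) = 1194 + 160 = 1354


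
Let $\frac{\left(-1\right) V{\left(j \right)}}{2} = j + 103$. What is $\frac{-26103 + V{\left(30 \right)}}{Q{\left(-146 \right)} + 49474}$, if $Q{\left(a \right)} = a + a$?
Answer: $- \frac{3767}{7026} \approx -0.53615$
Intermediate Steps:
$V{\left(j \right)} = -206 - 2 j$ ($V{\left(j \right)} = - 2 \left(j + 103\right) = - 2 \left(103 + j\right) = -206 - 2 j$)
$Q{\left(a \right)} = 2 a$
$\frac{-26103 + V{\left(30 \right)}}{Q{\left(-146 \right)} + 49474} = \frac{-26103 - 266}{2 \left(-146\right) + 49474} = \frac{-26103 - 266}{-292 + 49474} = \frac{-26103 - 266}{49182} = \left(-26369\right) \frac{1}{49182} = - \frac{3767}{7026}$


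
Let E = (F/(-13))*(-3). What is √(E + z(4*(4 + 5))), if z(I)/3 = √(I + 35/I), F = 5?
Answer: √(780 + 3718*√11)/26 ≈ 4.4040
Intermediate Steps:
E = 15/13 (E = (5/(-13))*(-3) = -1/13*5*(-3) = -5/13*(-3) = 15/13 ≈ 1.1538)
z(I) = 3*√(I + 35/I)
√(E + z(4*(4 + 5))) = √(15/13 + 3*√(4*(4 + 5) + 35/((4*(4 + 5))))) = √(15/13 + 3*√(4*9 + 35/((4*9)))) = √(15/13 + 3*√(36 + 35/36)) = √(15/13 + 3*√(1331/36)) = √(15/13 + 3*(11*√11/6)) = √(15/13 + 11*√11/2)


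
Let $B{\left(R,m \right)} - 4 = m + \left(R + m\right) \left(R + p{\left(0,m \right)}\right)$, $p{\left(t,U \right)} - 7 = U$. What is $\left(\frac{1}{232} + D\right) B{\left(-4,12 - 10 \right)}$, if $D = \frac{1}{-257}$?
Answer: $- \frac{25}{14906} \approx -0.0016772$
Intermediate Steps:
$p{\left(t,U \right)} = 7 + U$
$D = - \frac{1}{257} \approx -0.0038911$
$B{\left(R,m \right)} = 4 + m + \left(R + m\right) \left(7 + R + m\right)$ ($B{\left(R,m \right)} = 4 + \left(m + \left(R + m\right) \left(R + \left(7 + m\right)\right)\right) = 4 + \left(m + \left(R + m\right) \left(7 + R + m\right)\right) = 4 + m + \left(R + m\right) \left(7 + R + m\right)$)
$\left(\frac{1}{232} + D\right) B{\left(-4,12 - 10 \right)} = \left(\frac{1}{232} - \frac{1}{257}\right) \left(4 + \left(12 - 10\right) + \left(-4\right)^{2} - 4 \left(12 - 10\right) - 4 \left(7 + \left(12 - 10\right)\right) + \left(12 - 10\right) \left(7 + \left(12 - 10\right)\right)\right) = \left(\frac{1}{232} - \frac{1}{257}\right) \left(4 + 2 + 16 - 8 - 4 \left(7 + 2\right) + 2 \left(7 + 2\right)\right) = \frac{25 \left(4 + 2 + 16 - 8 - 36 + 2 \cdot 9\right)}{59624} = \frac{25 \left(4 + 2 + 16 - 8 - 36 + 18\right)}{59624} = \frac{25}{59624} \left(-4\right) = - \frac{25}{14906}$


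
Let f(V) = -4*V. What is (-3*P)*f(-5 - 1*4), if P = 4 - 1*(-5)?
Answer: -972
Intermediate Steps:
P = 9 (P = 4 + 5 = 9)
(-3*P)*f(-5 - 1*4) = (-3*9)*(-4*(-5 - 1*4)) = -(-108)*(-5 - 4) = -(-108)*(-9) = -27*36 = -972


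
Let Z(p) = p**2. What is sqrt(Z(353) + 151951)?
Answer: 4*sqrt(17285) ≈ 525.89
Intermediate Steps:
sqrt(Z(353) + 151951) = sqrt(353**2 + 151951) = sqrt(124609 + 151951) = sqrt(276560) = 4*sqrt(17285)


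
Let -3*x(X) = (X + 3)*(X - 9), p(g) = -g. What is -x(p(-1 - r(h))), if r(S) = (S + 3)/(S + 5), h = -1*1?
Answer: -45/4 ≈ -11.250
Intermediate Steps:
h = -1
r(S) = (3 + S)/(5 + S)
x(X) = -(-9 + X)*(3 + X)/3 (x(X) = -(X + 3)*(X - 9)/3 = -(3 + X)*(-9 + X)/3 = -(-9 + X)*(3 + X)/3)
-x(p(-1 - r(h))) = -(9 + 2*(-(-1 - (3 - 1)/(5 - 1))) - (-1 - (3 - 1)/(5 - 1))²/3) = -(9 + 2*(-(-1 - 2/4)) - (-1 - 2/4)²/3) = -(9 + 2*(-(-1 - 1*½)) - (-1 - 1*½)²/3) = -(9 + 2*(-(-1 - ½)) - (-1 - ½)²/3) = -(9 + 2*(-1*(-3/2)) - (-1*(-3/2))²/3) = -(9 + 2*(3/2) - (3/2)²/3) = -(9 + 3 - ⅓*9/4) = -(9 + 3 - ¾) = -1*45/4 = -45/4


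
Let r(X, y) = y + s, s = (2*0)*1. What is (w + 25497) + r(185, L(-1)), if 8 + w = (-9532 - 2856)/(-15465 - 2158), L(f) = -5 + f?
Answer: 449099297/17623 ≈ 25484.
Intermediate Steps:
w = -128596/17623 (w = -8 + (-9532 - 2856)/(-15465 - 2158) = -8 - 12388/(-17623) = -8 - 12388*(-1/17623) = -8 + 12388/17623 = -128596/17623 ≈ -7.2971)
s = 0 (s = 0*1 = 0)
r(X, y) = y (r(X, y) = y + 0 = y)
(w + 25497) + r(185, L(-1)) = (-128596/17623 + 25497) + (-5 - 1) = 449205035/17623 - 6 = 449099297/17623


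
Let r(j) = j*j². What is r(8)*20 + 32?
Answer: 10272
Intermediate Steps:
r(j) = j³
r(8)*20 + 32 = 8³*20 + 32 = 512*20 + 32 = 10240 + 32 = 10272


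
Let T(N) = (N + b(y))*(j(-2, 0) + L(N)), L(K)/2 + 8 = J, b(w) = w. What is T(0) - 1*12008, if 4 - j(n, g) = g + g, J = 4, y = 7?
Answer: -12036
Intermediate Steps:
L(K) = -8 (L(K) = -16 + 2*4 = -16 + 8 = -8)
j(n, g) = 4 - 2*g (j(n, g) = 4 - (g + g) = 4 - 2*g)
T(N) = -28 - 4*N (T(N) = (N + 7)*((4 - 2*0) - 8) = (7 + N)*((4 + 0) - 8) = (7 + N)*(4 - 8) = (7 + N)*(-4) = -28 - 4*N)
T(0) - 1*12008 = (-28 - 4*0) - 1*12008 = (-28 + 0) - 12008 = -28 - 12008 = -12036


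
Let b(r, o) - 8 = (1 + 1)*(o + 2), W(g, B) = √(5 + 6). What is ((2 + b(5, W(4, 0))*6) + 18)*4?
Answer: 368 + 48*√11 ≈ 527.20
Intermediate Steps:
W(g, B) = √11
b(r, o) = 12 + 2*o (b(r, o) = 8 + (1 + 1)*(o + 2) = 8 + 2*(2 + o) = 8 + (4 + 2*o) = 12 + 2*o)
((2 + b(5, W(4, 0))*6) + 18)*4 = ((2 + (12 + 2*√11)*6) + 18)*4 = ((2 + (72 + 12*√11)) + 18)*4 = ((74 + 12*√11) + 18)*4 = (92 + 12*√11)*4 = 368 + 48*√11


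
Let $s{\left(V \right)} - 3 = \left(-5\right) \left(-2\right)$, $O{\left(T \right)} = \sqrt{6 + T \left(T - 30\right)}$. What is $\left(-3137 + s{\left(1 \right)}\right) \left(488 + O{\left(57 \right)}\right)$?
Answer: $-1524512 - 3124 \sqrt{1545} \approx -1.6473 \cdot 10^{6}$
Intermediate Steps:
$O{\left(T \right)} = \sqrt{6 + T \left(-30 + T\right)}$
$s{\left(V \right)} = 13$ ($s{\left(V \right)} = 3 - -10 = 3 + 10 = 13$)
$\left(-3137 + s{\left(1 \right)}\right) \left(488 + O{\left(57 \right)}\right) = \left(-3137 + 13\right) \left(488 + \sqrt{6 + 57^{2} - 1710}\right) = - 3124 \left(488 + \sqrt{6 + 3249 - 1710}\right) = - 3124 \left(488 + \sqrt{1545}\right) = -1524512 - 3124 \sqrt{1545}$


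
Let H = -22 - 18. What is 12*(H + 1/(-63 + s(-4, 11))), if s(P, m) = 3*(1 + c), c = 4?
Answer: -1921/4 ≈ -480.25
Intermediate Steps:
s(P, m) = 15 (s(P, m) = 3*(1 + 4) = 3*5 = 15)
H = -40
12*(H + 1/(-63 + s(-4, 11))) = 12*(-40 + 1/(-63 + 15)) = 12*(-40 + 1/(-48)) = 12*(-40 - 1/48) = 12*(-1921/48) = -1921/4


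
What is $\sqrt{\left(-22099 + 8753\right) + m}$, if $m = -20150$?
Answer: $2 i \sqrt{8374} \approx 183.02 i$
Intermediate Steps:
$\sqrt{\left(-22099 + 8753\right) + m} = \sqrt{\left(-22099 + 8753\right) - 20150} = \sqrt{-13346 - 20150} = \sqrt{-33496} = 2 i \sqrt{8374}$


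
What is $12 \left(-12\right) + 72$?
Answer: $-72$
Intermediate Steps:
$12 \left(-12\right) + 72 = -144 + 72 = -72$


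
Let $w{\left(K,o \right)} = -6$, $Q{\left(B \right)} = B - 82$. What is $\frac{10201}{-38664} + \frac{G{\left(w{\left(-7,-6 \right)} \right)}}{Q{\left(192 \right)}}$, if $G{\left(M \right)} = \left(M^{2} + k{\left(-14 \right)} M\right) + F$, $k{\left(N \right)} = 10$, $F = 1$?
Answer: $- \frac{1005691}{2126520} \approx -0.47293$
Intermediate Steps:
$Q{\left(B \right)} = -82 + B$ ($Q{\left(B \right)} = B - 82 = -82 + B$)
$G{\left(M \right)} = 1 + M^{2} + 10 M$ ($G{\left(M \right)} = \left(M^{2} + 10 M\right) + 1 = 1 + M^{2} + 10 M$)
$\frac{10201}{-38664} + \frac{G{\left(w{\left(-7,-6 \right)} \right)}}{Q{\left(192 \right)}} = \frac{10201}{-38664} + \frac{1 + \left(-6\right)^{2} + 10 \left(-6\right)}{-82 + 192} = 10201 \left(- \frac{1}{38664}\right) + \frac{1 + 36 - 60}{110} = - \frac{10201}{38664} - \frac{23}{110} = - \frac{1005691}{2126520}$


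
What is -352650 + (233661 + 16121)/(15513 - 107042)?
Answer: -32277951632/91529 ≈ -3.5265e+5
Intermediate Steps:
-352650 + (233661 + 16121)/(15513 - 107042) = -352650 + 249782/(-91529) = -352650 + 249782*(-1/91529) = -352650 - 249782/91529 = -32277951632/91529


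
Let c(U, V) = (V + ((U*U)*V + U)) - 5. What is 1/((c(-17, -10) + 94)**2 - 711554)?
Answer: 1/7286030 ≈ 1.3725e-7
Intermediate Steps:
c(U, V) = -5 + U + V + V*U**2 (c(U, V) = (V + (U**2*V + U)) - 5 = (V + (V*U**2 + U)) - 5 = (V + (U + V*U**2)) - 5 = (U + V + V*U**2) - 5 = -5 + U + V + V*U**2)
1/((c(-17, -10) + 94)**2 - 711554) = 1/(((-5 - 17 - 10 - 10*(-17)**2) + 94)**2 - 711554) = 1/(((-5 - 17 - 10 - 10*289) + 94)**2 - 711554) = 1/(((-5 - 17 - 10 - 2890) + 94)**2 - 711554) = 1/((-2922 + 94)**2 - 711554) = 1/((-2828)**2 - 711554) = 1/(7997584 - 711554) = 1/7286030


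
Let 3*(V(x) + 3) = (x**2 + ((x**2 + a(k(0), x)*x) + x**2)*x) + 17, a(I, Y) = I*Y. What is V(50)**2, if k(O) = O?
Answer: 63760290064/9 ≈ 7.0845e+9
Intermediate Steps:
V(x) = 8/3 + x**2/3 + 2*x**3/3 (V(x) = -3 + ((x**2 + ((x**2 + (0*x)*x) + x**2)*x) + 17)/3 = -3 + ((x**2 + ((x**2 + 0*x) + x**2)*x) + 17)/3 = -3 + ((x**2 + ((x**2 + 0) + x**2)*x) + 17)/3 = -3 + ((x**2 + (x**2 + x**2)*x) + 17)/3 = -3 + ((x**2 + (2*x**2)*x) + 17)/3 = -3 + ((x**2 + 2*x**3) + 17)/3 = -3 + (17 + x**2 + 2*x**3)/3 = -3 + (17/3 + x**2/3 + 2*x**3/3) = 8/3 + x**2/3 + 2*x**3/3)
V(50)**2 = (8/3 + (1/3)*50**2 + (2/3)*50**3)**2 = (8/3 + (1/3)*2500 + (2/3)*125000)**2 = (8/3 + 2500/3 + 250000/3)**2 = (252508/3)**2 = 63760290064/9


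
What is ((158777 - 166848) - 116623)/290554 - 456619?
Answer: -66336300810/145277 ≈ -4.5662e+5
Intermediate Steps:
((158777 - 166848) - 116623)/290554 - 456619 = (-8071 - 116623)*(1/290554) - 456619 = -124694*1/290554 - 456619 = -62347/145277 - 456619 = -66336300810/145277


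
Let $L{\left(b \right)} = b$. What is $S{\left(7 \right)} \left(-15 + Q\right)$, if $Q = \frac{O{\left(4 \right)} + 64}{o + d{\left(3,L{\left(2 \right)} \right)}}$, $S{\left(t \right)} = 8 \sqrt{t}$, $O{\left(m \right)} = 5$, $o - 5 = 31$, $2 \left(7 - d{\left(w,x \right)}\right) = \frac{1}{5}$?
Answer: $- \frac{15320 \sqrt{7}}{143} \approx -283.45$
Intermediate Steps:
$d{\left(w,x \right)} = \frac{69}{10}$ ($d{\left(w,x \right)} = 7 - \frac{1}{2 \cdot 5} = 7 - \frac{1}{10} = \frac{69}{10}$)
$o = 36$ ($o = 5 + 31 = 36$)
$Q = \frac{230}{143}$ ($Q = \frac{5 + 64}{36 + \frac{69}{10}} = \frac{69}{\frac{429}{10}} = 69 \cdot \frac{10}{429} = \frac{230}{143} \approx 1.6084$)
$S{\left(7 \right)} \left(-15 + Q\right) = 8 \sqrt{7} \left(-15 + \frac{230}{143}\right) = 8 \sqrt{7} \left(- \frac{1915}{143}\right) = - \frac{15320 \sqrt{7}}{143}$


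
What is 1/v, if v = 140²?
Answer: 1/19600 ≈ 5.1020e-5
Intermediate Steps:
v = 19600
1/v = 1/19600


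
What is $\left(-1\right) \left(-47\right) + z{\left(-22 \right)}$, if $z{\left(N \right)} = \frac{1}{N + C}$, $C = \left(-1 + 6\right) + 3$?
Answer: $\frac{657}{14} \approx 46.929$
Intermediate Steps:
$C = 8$ ($C = 5 + 3 = 8$)
$z{\left(N \right)} = \frac{1}{8 + N}$ ($z{\left(N \right)} = \frac{1}{N + 8} = \frac{1}{8 + N}$)
$\left(-1\right) \left(-47\right) + z{\left(-22 \right)} = \left(-1\right) \left(-47\right) + \frac{1}{8 - 22} = 47 + \frac{1}{-14} = 47 - \frac{1}{14} = \frac{657}{14}$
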